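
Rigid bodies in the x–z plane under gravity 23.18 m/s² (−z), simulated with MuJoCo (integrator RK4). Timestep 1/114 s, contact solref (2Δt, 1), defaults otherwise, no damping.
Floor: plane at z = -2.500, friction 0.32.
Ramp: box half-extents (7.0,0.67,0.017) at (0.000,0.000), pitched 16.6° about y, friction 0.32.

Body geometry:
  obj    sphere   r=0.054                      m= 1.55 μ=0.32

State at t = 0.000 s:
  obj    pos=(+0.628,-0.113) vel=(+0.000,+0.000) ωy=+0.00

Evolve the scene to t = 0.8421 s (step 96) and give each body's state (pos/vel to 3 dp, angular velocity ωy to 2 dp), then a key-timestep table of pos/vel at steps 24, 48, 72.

State at t = 0.8421 s:
  obj    pos=(+2.235,-0.592) vel=(+3.817,-1.138) ωy=+73.74

Key-timestep trajectory:
   step    t(s)  obj.x    obj.z    obj.vx   obj.vz 
     24  0.2105   +0.728  -0.143  +0.954  -0.284
     48  0.4211   +1.030  -0.233  +1.908  -0.569
     72  0.6316   +1.532  -0.383  +2.862  -0.853


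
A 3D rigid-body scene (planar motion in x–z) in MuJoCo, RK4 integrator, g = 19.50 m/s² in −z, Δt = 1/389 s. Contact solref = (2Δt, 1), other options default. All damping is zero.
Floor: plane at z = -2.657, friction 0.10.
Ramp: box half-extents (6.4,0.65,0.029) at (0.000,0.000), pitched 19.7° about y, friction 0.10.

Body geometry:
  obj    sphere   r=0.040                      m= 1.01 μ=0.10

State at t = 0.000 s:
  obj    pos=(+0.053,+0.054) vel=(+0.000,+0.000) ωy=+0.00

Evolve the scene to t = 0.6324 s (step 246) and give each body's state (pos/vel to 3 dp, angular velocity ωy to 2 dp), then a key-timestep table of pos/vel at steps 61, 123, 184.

State at t = 0.6324 s:
  obj    pos=(+0.946,-0.265) vel=(+2.825,-1.002) ωy=+72.47

Key-timestep trajectory:
   step    t(s)  obj.x    obj.z    obj.vx   obj.vz 
     61  0.1568   +0.108  +0.035  +0.699  -0.262
    123  0.3162   +0.277  -0.026  +1.414  -0.500
    184  0.4730   +0.553  -0.125  +2.108  -0.770


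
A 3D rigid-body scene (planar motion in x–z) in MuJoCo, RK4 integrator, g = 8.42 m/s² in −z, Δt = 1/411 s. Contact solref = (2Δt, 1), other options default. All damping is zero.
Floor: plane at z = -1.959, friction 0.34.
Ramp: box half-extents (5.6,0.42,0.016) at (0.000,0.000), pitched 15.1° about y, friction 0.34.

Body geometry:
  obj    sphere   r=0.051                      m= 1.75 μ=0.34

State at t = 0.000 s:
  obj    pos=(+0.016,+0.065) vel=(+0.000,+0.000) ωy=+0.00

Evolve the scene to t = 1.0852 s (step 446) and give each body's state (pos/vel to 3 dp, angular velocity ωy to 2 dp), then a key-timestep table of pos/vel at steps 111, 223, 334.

State at t = 1.0852 s:
  obj    pos=(+0.907,-0.175) vel=(+1.642,-0.443) ωy=+33.33

Key-timestep trajectory:
   step    t(s)  obj.x    obj.z    obj.vx   obj.vz 
    111  0.2701   +0.071  +0.050  +0.409  -0.110
    223  0.5426   +0.239  +0.005  +0.821  -0.221
    334  0.8127   +0.516  -0.070  +1.229  -0.332


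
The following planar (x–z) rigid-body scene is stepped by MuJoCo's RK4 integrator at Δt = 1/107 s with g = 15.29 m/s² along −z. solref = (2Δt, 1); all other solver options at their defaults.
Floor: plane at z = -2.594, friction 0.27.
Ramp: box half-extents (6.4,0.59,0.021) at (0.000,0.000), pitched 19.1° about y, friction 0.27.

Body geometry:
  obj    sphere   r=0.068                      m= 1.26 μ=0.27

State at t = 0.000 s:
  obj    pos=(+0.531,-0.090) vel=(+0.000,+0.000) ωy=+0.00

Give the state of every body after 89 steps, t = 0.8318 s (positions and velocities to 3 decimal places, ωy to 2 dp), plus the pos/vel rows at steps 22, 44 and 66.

State at t = 0.8318 s:
  obj    pos=(+1.699,-0.494) vel=(+2.809,-0.973) ωy=+43.70

Key-timestep trajectory:
   step    t(s)  obj.x    obj.z    obj.vx   obj.vz 
     22  0.2056   +0.603  -0.114  +0.695  -0.241
     44  0.4112   +0.817  -0.189  +1.389  -0.481
     66  0.6168   +1.174  -0.312  +2.083  -0.721


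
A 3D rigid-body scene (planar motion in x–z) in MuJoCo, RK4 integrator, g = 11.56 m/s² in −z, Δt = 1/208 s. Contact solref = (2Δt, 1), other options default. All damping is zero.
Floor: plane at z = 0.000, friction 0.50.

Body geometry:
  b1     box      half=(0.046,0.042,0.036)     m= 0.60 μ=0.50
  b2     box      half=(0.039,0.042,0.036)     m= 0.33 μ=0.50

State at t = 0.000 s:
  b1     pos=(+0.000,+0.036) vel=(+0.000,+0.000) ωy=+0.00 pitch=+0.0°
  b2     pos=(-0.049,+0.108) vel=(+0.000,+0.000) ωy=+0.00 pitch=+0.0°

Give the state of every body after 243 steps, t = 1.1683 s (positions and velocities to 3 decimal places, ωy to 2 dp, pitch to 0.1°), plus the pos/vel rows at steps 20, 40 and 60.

State at t = 1.1683 s:
  b1     pos=(+0.000,+0.036) vel=(+0.000,+0.000) ωy=+0.00 pitch=+0.0°
  b2     pos=(-0.094,+0.039) vel=(+0.000,+0.000) ωy=+0.00 pitch=-90.0°

Key-timestep trajectory:
   step    t(s)  b1.x    b1.z    b1.vx   b1.vz   b2.x    b2.z    b2.vx   b2.vz 
     20  0.0962   +0.000  +0.036  +0.000  +0.000   -0.052  +0.108  -0.069  -0.011
     40  0.1923   +0.000  +0.036  +0.000  +0.000   -0.066  +0.102  -0.236  -0.142
     60  0.2885   +0.000  +0.036  +0.000  +0.000   -0.093  +0.051  -0.291  -1.050


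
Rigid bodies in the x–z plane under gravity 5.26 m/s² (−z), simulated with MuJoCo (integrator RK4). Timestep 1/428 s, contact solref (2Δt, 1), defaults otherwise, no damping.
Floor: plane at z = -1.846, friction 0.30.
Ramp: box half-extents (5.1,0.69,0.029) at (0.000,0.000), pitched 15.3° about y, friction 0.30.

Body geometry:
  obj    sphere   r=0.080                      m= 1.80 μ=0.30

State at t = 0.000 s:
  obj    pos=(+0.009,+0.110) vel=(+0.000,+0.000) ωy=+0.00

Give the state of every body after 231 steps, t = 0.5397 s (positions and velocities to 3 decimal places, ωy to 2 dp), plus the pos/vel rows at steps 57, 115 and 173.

State at t = 0.5397 s:
  obj    pos=(+0.148,+0.072) vel=(+0.516,-0.141) ωy=+6.69

Key-timestep trajectory:
   step    t(s)  obj.x    obj.z    obj.vx   obj.vz 
     57  0.1332   +0.018  +0.108  +0.127  -0.035
    115  0.2687   +0.044  +0.101  +0.257  -0.070
    173  0.4042   +0.087  +0.089  +0.387  -0.106


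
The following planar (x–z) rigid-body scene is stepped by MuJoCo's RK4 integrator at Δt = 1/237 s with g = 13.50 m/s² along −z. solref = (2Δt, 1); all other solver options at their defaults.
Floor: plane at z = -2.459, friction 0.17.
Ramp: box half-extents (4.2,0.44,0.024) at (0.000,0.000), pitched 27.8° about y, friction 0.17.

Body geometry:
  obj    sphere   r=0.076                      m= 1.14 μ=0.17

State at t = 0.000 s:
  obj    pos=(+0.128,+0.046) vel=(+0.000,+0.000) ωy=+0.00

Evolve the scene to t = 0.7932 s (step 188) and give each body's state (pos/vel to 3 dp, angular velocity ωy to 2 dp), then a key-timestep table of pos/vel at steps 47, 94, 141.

State at t = 0.7932 s:
  obj    pos=(+1.380,-0.614) vel=(+3.156,-1.664) ωy=+46.93

Key-timestep trajectory:
   step    t(s)  obj.x    obj.z    obj.vx   obj.vz 
     47  0.1983   +0.206  +0.004  +0.789  -0.416
     94  0.3966   +0.441  -0.119  +1.578  -0.832
    141  0.5949   +0.832  -0.326  +2.367  -1.248


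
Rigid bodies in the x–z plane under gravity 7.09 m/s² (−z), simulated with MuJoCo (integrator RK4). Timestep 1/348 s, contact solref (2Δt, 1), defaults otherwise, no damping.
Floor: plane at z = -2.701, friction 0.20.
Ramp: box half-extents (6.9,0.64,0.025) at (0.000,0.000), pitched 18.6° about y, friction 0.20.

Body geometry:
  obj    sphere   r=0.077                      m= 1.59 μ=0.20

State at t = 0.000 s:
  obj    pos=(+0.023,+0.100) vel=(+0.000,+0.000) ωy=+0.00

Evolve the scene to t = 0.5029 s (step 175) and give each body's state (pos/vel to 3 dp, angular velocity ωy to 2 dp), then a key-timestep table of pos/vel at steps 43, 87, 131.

State at t = 0.5029 s:
  obj    pos=(+0.217,+0.035) vel=(+0.770,-0.259) ωy=+10.55

Key-timestep trajectory:
   step    t(s)  obj.x    obj.z    obj.vx   obj.vz 
     43  0.1236   +0.035  +0.096  +0.189  -0.064
     87  0.2500   +0.071  +0.084  +0.383  -0.129
    131  0.3764   +0.131  +0.063  +0.576  -0.194


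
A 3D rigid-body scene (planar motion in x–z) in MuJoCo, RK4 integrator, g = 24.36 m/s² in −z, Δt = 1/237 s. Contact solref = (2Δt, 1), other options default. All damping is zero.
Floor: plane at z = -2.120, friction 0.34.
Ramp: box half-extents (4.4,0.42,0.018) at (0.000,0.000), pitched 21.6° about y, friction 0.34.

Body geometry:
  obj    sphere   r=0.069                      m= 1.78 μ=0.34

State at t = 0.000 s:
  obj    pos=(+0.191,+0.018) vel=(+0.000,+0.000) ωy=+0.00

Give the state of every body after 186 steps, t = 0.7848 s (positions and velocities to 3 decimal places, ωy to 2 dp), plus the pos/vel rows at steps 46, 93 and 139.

State at t = 0.7848 s:
  obj    pos=(+2.025,-0.708) vel=(+4.674,-1.851) ωy=+72.84

Key-timestep trajectory:
   step    t(s)  obj.x    obj.z    obj.vx   obj.vz 
     46  0.1941   +0.303  -0.027  +1.156  -0.458
     93  0.3924   +0.650  -0.164  +2.337  -0.925
    139  0.5865   +1.215  -0.388  +3.493  -1.383


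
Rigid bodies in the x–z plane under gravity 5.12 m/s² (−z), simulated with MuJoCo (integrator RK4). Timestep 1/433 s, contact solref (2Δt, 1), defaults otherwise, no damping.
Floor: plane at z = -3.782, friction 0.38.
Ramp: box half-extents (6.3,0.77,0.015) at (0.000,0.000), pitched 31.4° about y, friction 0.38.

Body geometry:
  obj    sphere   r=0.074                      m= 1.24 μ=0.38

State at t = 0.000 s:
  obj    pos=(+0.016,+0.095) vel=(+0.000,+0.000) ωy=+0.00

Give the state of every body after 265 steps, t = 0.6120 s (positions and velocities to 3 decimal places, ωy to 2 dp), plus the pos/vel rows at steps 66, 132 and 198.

State at t = 0.6120 s:
  obj    pos=(+0.320,-0.091) vel=(+0.995,-0.608) ωy=+15.76

Key-timestep trajectory:
   step    t(s)  obj.x    obj.z    obj.vx   obj.vz 
     66  0.1524   +0.035  +0.083  +0.248  -0.151
    132  0.3048   +0.091  +0.048  +0.496  -0.303
    198  0.4573   +0.186  -0.009  +0.744  -0.454


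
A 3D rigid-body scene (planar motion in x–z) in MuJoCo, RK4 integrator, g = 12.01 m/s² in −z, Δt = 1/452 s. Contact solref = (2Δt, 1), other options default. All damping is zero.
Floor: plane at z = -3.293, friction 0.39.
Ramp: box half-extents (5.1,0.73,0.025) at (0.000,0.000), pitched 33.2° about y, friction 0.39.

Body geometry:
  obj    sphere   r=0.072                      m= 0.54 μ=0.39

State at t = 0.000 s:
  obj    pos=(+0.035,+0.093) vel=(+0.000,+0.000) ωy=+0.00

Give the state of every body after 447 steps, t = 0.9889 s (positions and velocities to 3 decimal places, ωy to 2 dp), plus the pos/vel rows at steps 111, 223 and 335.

State at t = 0.9889 s:
  obj    pos=(+1.957,-1.165) vel=(+3.887,-2.544) ωy=+64.51

Key-timestep trajectory:
   step    t(s)  obj.x    obj.z    obj.vx   obj.vz 
    111  0.2456   +0.154  +0.015  +0.965  -0.632
    223  0.4934   +0.513  -0.220  +1.939  -1.269
    335  0.7412   +1.115  -0.613  +2.913  -1.906


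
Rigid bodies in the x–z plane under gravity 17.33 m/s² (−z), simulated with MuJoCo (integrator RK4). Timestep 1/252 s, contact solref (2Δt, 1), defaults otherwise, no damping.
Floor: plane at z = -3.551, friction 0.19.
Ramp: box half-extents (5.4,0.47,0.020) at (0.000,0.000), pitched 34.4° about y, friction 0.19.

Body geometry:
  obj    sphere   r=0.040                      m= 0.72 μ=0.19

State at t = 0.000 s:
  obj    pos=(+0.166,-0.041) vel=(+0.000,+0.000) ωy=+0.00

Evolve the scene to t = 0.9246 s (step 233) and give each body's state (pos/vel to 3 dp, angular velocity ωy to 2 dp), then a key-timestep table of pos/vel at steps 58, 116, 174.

State at t = 0.9246 s:
  obj    pos=(+2.661,-1.749) vel=(+5.395,-3.701) ωy=+156.84

Key-timestep trajectory:
   step    t(s)  obj.x    obj.z    obj.vx   obj.vz 
     58  0.2302   +0.321  -0.147  +1.338  -0.932
    116  0.4603   +0.785  -0.465  +2.686  -1.843
    174  0.6905   +1.558  -0.994  +4.025  -2.772


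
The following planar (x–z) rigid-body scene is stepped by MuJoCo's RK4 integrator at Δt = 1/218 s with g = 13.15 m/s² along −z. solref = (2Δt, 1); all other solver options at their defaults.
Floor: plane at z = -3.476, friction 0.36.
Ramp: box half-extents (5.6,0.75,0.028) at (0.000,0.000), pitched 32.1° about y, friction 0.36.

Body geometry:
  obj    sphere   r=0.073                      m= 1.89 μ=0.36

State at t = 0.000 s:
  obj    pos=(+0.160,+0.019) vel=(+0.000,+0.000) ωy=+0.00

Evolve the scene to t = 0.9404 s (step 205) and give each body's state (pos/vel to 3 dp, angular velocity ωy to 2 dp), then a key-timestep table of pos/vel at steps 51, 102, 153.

State at t = 0.9404 s:
  obj    pos=(+2.030,-1.154) vel=(+3.976,-2.494) ωy=+64.29

Key-timestep trajectory:
   step    t(s)  obj.x    obj.z    obj.vx   obj.vz 
     51  0.2339   +0.276  -0.054  +0.989  -0.621
    102  0.4679   +0.623  -0.272  +1.979  -1.241
    153  0.7018   +1.201  -0.634  +2.968  -1.862


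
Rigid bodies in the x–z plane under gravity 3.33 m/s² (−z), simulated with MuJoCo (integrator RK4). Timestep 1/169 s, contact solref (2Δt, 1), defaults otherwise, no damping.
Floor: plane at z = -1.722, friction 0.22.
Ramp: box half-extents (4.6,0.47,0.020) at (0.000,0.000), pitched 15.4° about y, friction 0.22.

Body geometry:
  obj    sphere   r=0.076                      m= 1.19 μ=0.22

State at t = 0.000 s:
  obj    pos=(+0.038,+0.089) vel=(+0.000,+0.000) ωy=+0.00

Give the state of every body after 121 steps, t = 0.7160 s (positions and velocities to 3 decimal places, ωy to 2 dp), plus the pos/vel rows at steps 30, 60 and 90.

State at t = 0.7160 s:
  obj    pos=(+0.194,+0.046) vel=(+0.436,-0.120) ωy=+5.95

Key-timestep trajectory:
   step    t(s)  obj.x    obj.z    obj.vx   obj.vz 
     30  0.1775   +0.048  +0.086  +0.108  -0.030
     60  0.3550   +0.076  +0.079  +0.216  -0.060
     90  0.5325   +0.124  +0.065  +0.324  -0.089


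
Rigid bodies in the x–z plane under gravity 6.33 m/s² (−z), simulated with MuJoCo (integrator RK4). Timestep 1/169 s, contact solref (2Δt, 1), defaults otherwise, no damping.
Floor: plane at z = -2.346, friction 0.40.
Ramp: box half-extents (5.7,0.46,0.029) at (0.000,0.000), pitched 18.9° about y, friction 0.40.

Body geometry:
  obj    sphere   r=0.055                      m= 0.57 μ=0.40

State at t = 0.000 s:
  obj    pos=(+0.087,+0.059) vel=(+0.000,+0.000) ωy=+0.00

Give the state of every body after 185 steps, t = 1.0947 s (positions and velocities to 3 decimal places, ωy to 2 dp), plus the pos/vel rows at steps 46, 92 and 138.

State at t = 1.0947 s:
  obj    pos=(+0.917,-0.225) vel=(+1.517,-0.519) ωy=+29.15

Key-timestep trajectory:
   step    t(s)  obj.x    obj.z    obj.vx   obj.vz 
     46  0.2722   +0.138  +0.041  +0.377  -0.129
     92  0.5444   +0.292  -0.011  +0.754  -0.258
    138  0.8166   +0.549  -0.099  +1.132  -0.387


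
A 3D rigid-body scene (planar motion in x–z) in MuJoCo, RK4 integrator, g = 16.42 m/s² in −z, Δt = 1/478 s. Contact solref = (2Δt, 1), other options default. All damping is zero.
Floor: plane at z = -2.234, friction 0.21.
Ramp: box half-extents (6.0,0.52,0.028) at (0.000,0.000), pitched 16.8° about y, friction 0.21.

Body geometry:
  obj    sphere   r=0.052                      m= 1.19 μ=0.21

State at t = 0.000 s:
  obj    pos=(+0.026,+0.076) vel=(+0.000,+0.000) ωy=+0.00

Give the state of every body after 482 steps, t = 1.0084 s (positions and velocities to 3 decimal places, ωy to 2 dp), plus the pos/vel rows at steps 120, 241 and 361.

State at t = 1.0084 s:
  obj    pos=(+1.676,-0.422) vel=(+3.272,-0.988) ωy=+65.73

Key-timestep trajectory:
   step    t(s)  obj.x    obj.z    obj.vx   obj.vz 
    120  0.2510   +0.128  +0.045  +0.815  -0.246
    241  0.5042   +0.438  -0.049  +1.636  -0.494
    361  0.7552   +0.952  -0.204  +2.451  -0.740


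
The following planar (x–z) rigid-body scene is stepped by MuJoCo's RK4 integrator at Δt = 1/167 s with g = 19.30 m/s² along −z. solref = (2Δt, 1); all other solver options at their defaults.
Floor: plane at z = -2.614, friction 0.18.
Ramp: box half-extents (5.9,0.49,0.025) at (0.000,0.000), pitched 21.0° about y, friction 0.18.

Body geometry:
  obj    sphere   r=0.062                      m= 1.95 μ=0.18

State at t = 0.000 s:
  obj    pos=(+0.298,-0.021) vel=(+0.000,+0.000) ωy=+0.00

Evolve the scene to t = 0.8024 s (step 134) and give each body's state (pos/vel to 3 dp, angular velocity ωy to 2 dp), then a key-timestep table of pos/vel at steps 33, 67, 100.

State at t = 0.8024 s:
  obj    pos=(+1.783,-0.591) vel=(+3.701,-1.421) ωy=+63.92

Key-timestep trajectory:
   step    t(s)  obj.x    obj.z    obj.vx   obj.vz 
     33  0.1976   +0.388  -0.056  +0.912  -0.350
     67  0.4012   +0.669  -0.164  +1.851  -0.710
    100  0.5988   +1.125  -0.339  +2.762  -1.060


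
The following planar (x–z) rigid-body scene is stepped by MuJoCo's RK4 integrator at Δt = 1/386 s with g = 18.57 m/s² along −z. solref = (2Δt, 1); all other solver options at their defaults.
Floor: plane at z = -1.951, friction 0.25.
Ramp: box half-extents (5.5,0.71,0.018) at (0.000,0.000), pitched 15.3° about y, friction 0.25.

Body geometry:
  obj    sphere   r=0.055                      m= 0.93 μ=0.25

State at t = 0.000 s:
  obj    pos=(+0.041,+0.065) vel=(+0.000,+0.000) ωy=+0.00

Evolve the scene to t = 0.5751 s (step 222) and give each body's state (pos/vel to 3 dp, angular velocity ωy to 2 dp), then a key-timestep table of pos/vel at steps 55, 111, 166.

State at t = 0.5751 s:
  obj    pos=(+0.599,-0.088) vel=(+1.942,-0.531) ωy=+36.59

Key-timestep trajectory:
   step    t(s)  obj.x    obj.z    obj.vx   obj.vz 
     55  0.1425   +0.075  +0.055  +0.481  -0.132
    111  0.2876   +0.181  +0.026  +0.971  -0.266
    166  0.4301   +0.353  -0.021  +1.452  -0.397


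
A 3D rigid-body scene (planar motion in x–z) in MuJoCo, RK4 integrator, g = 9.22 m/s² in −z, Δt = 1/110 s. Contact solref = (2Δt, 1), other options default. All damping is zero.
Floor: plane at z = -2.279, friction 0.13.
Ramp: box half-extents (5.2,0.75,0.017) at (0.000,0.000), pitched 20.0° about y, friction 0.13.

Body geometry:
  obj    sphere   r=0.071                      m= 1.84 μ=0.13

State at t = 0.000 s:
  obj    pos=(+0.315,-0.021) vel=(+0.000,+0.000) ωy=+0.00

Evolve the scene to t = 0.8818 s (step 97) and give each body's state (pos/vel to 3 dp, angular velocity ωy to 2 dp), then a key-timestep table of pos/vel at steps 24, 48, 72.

State at t = 0.8818 s:
  obj    pos=(+1.138,-0.321) vel=(+1.867,-0.679) ωy=+27.96

Key-timestep trajectory:
   step    t(s)  obj.x    obj.z    obj.vx   obj.vz 
     24  0.2182   +0.365  -0.039  +0.462  -0.168
     48  0.4364   +0.517  -0.094  +0.924  -0.336
     72  0.6545   +0.769  -0.186  +1.386  -0.504


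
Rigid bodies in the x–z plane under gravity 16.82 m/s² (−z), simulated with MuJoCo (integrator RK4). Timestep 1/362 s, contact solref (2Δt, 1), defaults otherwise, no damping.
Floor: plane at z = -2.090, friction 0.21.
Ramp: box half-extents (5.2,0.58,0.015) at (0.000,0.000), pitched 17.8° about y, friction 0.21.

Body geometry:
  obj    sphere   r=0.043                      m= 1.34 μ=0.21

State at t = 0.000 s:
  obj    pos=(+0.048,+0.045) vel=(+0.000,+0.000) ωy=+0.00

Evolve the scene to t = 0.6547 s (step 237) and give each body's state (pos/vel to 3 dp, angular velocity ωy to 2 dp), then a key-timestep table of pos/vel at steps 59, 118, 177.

State at t = 0.6547 s:
  obj    pos=(+0.798,-0.195) vel=(+2.289,-0.735) ωy=+55.91

Key-timestep trajectory:
   step    t(s)  obj.x    obj.z    obj.vx   obj.vz 
     59  0.1630   +0.095  +0.031  +0.570  -0.183
    118  0.3260   +0.234  -0.014  +1.140  -0.366
    177  0.4890   +0.466  -0.089  +1.710  -0.549


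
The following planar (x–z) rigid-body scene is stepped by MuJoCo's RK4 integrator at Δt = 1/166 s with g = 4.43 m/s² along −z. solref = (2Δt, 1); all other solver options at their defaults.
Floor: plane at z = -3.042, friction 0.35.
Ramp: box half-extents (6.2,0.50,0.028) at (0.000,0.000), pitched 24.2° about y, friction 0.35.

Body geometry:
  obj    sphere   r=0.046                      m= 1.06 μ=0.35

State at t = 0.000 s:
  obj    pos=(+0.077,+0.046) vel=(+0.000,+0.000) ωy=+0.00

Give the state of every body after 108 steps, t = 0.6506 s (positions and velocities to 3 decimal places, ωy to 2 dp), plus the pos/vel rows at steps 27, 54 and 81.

State at t = 0.6506 s:
  obj    pos=(+0.328,-0.066) vel=(+0.770,-0.346) ωy=+18.34

Key-timestep trajectory:
   step    t(s)  obj.x    obj.z    obj.vx   obj.vz 
     27  0.1627   +0.093  +0.039  +0.192  -0.087
     54  0.3253   +0.140  +0.018  +0.385  -0.173
     81  0.4880   +0.218  -0.017  +0.577  -0.259


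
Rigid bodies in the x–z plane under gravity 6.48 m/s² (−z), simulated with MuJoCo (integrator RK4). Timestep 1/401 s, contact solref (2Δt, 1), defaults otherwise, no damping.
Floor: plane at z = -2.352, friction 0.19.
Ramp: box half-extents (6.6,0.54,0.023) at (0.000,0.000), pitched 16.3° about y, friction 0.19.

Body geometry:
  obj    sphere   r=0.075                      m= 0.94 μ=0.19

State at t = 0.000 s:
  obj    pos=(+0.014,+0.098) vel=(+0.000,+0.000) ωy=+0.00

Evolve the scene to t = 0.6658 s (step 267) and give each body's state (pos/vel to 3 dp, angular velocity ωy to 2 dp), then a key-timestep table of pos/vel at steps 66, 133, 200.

State at t = 0.6658 s:
  obj    pos=(+0.290,+0.017) vel=(+0.830,-0.243) ωy=+11.53

Key-timestep trajectory:
   step    t(s)  obj.x    obj.z    obj.vx   obj.vz 
     66  0.1646   +0.031  +0.093  +0.205  -0.060
    133  0.3317   +0.083  +0.078  +0.414  -0.121
    200  0.4988   +0.169  +0.053  +0.622  -0.182


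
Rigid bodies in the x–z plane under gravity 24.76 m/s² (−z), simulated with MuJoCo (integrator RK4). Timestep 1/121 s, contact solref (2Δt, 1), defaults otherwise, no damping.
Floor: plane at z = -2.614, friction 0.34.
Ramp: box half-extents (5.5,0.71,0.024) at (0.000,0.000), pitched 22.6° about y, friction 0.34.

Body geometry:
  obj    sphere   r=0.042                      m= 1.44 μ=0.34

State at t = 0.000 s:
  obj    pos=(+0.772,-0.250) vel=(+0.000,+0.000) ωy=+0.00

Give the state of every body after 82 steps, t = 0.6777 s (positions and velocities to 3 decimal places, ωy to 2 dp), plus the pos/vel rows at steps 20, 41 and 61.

State at t = 0.6777 s:
  obj    pos=(+2.213,-0.850) vel=(+4.252,-1.770) ωy=+109.64

Key-timestep trajectory:
   step    t(s)  obj.x    obj.z    obj.vx   obj.vz 
     20  0.1653   +0.858  -0.286  +1.037  -0.432
     41  0.3388   +1.132  -0.400  +2.126  -0.885
     61  0.5041   +1.569  -0.582  +3.163  -1.317


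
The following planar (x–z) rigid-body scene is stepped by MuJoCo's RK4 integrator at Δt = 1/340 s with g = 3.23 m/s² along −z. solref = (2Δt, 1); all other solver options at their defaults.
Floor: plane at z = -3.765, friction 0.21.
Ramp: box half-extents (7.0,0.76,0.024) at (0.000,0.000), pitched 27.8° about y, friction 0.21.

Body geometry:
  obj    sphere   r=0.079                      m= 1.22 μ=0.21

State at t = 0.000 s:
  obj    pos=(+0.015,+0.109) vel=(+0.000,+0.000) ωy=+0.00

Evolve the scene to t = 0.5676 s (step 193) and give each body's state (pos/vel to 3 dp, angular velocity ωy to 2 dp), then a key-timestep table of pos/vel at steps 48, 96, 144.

State at t = 0.5676 s:
  obj    pos=(+0.168,+0.028) vel=(+0.540,-0.285) ωy=+7.73

Key-timestep trajectory:
   step    t(s)  obj.x    obj.z    obj.vx   obj.vz 
     48  0.1412   +0.024  +0.104  +0.134  -0.071
     96  0.2824   +0.053  +0.089  +0.269  -0.142
    144  0.4235   +0.100  +0.064  +0.403  -0.213


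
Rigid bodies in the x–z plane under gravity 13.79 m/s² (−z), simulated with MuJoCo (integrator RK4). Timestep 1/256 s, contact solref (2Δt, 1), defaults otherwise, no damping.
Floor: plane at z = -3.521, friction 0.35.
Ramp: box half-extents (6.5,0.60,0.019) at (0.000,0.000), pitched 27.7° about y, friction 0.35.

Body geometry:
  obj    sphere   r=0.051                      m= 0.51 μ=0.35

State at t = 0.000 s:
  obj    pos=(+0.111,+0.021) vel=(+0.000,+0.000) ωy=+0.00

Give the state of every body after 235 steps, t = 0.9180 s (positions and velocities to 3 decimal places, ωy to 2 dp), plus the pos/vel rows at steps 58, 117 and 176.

State at t = 0.9180 s:
  obj    pos=(+1.819,-0.876) vel=(+3.721,-1.954) ωy=+82.40

Key-timestep trajectory:
   step    t(s)  obj.x    obj.z    obj.vx   obj.vz 
     58  0.2266   +0.215  -0.034  +0.919  -0.482
    117  0.4570   +0.534  -0.202  +1.853  -0.973
    176  0.6875   +1.069  -0.482  +2.787  -1.463


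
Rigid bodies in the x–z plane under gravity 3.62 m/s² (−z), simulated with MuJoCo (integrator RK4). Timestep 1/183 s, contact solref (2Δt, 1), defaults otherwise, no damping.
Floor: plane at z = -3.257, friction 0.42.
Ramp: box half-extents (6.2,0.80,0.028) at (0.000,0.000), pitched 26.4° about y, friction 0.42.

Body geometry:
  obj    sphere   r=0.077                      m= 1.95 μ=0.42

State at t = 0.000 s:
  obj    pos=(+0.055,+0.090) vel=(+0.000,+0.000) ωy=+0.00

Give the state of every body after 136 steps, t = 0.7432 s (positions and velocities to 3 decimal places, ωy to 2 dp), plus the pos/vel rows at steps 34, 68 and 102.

State at t = 0.7432 s:
  obj    pos=(+0.339,-0.051) vel=(+0.765,-0.380) ωy=+11.09

Key-timestep trajectory:
   step    t(s)  obj.x    obj.z    obj.vx   obj.vz 
     34  0.1858   +0.073  +0.081  +0.191  -0.095
     68  0.3716   +0.126  +0.055  +0.383  -0.190
    102  0.5574   +0.215  +0.010  +0.574  -0.285


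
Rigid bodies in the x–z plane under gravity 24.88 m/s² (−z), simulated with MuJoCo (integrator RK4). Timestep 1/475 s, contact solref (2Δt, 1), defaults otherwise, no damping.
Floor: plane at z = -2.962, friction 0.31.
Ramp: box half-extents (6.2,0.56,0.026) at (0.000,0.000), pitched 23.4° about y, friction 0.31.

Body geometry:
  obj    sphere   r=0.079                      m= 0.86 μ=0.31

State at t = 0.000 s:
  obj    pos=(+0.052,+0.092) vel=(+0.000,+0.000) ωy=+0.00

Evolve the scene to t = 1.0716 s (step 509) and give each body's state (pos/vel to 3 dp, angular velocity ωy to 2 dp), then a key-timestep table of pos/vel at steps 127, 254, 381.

State at t = 1.0716 s:
  obj    pos=(+3.771,-1.517) vel=(+6.941,-3.004) ωy=+95.73

Key-timestep trajectory:
   step    t(s)  obj.x    obj.z    obj.vx   obj.vz 
    127  0.2674   +0.284  -0.008  +1.732  -0.750
    254  0.5347   +0.978  -0.309  +3.464  -1.499
    381  0.8021   +2.136  -0.810  +5.196  -2.248


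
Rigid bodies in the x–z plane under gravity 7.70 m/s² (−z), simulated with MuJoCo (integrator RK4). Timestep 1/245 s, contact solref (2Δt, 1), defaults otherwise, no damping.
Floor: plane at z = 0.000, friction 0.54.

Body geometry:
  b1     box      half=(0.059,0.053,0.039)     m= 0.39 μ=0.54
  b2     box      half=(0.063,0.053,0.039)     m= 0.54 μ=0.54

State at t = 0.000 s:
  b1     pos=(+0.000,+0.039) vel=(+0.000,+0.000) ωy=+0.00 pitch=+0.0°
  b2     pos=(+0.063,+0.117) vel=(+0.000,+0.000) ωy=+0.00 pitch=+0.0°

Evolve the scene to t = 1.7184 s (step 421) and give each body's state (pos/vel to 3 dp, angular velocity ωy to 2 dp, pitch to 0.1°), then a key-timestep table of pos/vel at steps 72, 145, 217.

State at t = 1.7184 s:
  b1     pos=(+0.000,+0.039) vel=(+0.000,+0.000) ωy=+0.00 pitch=+0.0°
  b2     pos=(+0.121,+0.063) vel=(+0.000,+0.000) ωy=+0.00 pitch=+90.0°

Key-timestep trajectory:
   step    t(s)  b1.x    b1.z    b1.vx   b1.vz   b2.x    b2.z    b2.vx   b2.vz 
     72  0.2939   +0.000  +0.039  +0.000  +0.000   +0.088  +0.105  +0.210  -0.215
    145  0.5918   +0.000  +0.039  +0.000  +0.000   +0.149  +0.073  +0.033  +0.005
    217  0.8857   +0.000  +0.039  +0.000  +0.000   +0.117  +0.065  -0.099  +0.077


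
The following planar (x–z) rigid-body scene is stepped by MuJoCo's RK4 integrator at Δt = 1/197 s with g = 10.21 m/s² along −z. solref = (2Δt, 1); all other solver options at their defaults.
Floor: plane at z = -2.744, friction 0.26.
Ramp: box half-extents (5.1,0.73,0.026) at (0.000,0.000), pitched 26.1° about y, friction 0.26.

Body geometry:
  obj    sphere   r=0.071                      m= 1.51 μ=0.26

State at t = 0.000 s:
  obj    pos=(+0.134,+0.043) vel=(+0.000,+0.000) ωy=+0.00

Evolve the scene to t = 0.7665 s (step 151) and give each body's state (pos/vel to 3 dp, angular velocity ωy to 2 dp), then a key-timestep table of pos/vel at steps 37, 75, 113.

State at t = 0.7665 s:
  obj    pos=(+0.980,-0.372) vel=(+2.209,-1.082) ωy=+34.63

Key-timestep trajectory:
   step    t(s)  obj.x    obj.z    obj.vx   obj.vz 
     37  0.1878   +0.185  +0.018  +0.541  -0.265
     75  0.3807   +0.343  -0.060  +1.097  -0.537
    113  0.5736   +0.608  -0.190  +1.653  -0.810


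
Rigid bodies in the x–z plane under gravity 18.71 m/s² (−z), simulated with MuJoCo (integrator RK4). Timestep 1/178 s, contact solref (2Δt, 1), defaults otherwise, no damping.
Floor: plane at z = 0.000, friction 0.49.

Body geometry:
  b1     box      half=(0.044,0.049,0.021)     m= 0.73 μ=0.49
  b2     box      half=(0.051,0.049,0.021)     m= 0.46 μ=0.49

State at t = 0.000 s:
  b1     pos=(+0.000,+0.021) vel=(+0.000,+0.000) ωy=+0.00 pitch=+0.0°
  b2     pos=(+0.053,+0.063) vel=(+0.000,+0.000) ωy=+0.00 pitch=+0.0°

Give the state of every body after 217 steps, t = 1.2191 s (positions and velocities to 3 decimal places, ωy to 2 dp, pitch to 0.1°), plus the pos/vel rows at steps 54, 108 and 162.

State at t = 1.2191 s:
  b1     pos=(+0.000,+0.021) vel=(+0.000,+0.000) ωy=+0.00 pitch=+0.0°
  b2     pos=(+0.065,+0.050) vel=(+0.000,+0.000) ωy=-0.02 pitch=+43.7°

Key-timestep trajectory:
   step    t(s)  b1.x    b1.z    b1.vx   b1.vz   b2.x    b2.z    b2.vx   b2.vz 
     54  0.3034   +0.000  +0.021  +0.000  +0.000   +0.065  +0.051  +0.001  +0.001
    108  0.6067   +0.000  +0.021  +0.000  +0.000   +0.065  +0.051  +0.000  +0.000
    162  0.9101   +0.000  +0.021  +0.000  +0.000   +0.065  +0.051  +0.000  +0.000


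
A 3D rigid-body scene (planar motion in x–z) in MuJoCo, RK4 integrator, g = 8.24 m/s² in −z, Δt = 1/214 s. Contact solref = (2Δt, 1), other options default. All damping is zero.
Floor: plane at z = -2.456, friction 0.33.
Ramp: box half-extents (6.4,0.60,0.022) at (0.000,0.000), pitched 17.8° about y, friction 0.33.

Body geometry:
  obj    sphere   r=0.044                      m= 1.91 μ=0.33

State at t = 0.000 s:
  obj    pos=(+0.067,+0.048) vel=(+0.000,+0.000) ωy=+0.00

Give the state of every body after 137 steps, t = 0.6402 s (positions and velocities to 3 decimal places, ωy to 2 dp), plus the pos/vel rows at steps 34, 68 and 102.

State at t = 0.6402 s:
  obj    pos=(+0.418,-0.065) vel=(+1.097,-0.352) ωy=+26.17

Key-timestep trajectory:
   step    t(s)  obj.x    obj.z    obj.vx   obj.vz 
     34  0.1589   +0.089  +0.041  +0.272  -0.087
     68  0.3178   +0.153  +0.020  +0.544  -0.175
    102  0.4766   +0.262  -0.015  +0.817  -0.262


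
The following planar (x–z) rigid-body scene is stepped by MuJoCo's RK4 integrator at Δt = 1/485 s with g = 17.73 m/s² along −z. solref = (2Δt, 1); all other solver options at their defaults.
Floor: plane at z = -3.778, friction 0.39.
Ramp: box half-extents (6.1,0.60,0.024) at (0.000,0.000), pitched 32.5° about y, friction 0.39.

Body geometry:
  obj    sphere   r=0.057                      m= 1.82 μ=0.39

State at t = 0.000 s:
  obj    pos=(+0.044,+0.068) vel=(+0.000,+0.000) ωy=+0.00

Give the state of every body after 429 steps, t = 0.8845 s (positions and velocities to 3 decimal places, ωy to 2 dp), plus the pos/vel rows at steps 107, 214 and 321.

State at t = 0.8845 s:
  obj    pos=(+2.289,-1.362) vel=(+5.076,-3.234) ωy=+105.59

Key-timestep trajectory:
   step    t(s)  obj.x    obj.z    obj.vx   obj.vz 
    107  0.2206   +0.184  -0.021  +1.266  -0.807
    214  0.4412   +0.603  -0.288  +2.532  -1.613
    321  0.6619   +1.301  -0.733  +3.798  -2.420


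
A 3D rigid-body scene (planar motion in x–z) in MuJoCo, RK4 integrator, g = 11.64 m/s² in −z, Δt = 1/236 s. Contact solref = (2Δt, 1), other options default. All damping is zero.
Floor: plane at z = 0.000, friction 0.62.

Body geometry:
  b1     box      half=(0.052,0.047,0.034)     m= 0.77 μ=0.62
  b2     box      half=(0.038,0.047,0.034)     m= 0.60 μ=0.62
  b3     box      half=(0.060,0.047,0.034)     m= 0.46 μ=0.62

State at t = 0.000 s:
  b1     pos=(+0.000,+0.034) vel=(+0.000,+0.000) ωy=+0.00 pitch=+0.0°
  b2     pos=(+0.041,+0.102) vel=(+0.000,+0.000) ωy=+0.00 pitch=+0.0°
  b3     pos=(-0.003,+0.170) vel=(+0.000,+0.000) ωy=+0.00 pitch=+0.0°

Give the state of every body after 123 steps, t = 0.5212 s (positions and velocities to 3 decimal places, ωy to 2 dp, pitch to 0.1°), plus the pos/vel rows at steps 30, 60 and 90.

State at t = 0.5212 s:
  b1     pos=(+0.000,+0.034) vel=(+0.000,+0.000) ωy=+0.00 pitch=+0.0°
  b2     pos=(+0.041,+0.102) vel=(+0.000,+0.000) ωy=+0.00 pitch=+0.0°
  b3     pos=(-0.142,+0.034) vel=(+0.000,+0.001) ωy=+0.01 pitch=+180.0°

Key-timestep trajectory:
   step    t(s)  b1.x    b1.z    b1.vx   b1.vz   b2.x    b2.z    b2.vx   b2.vz   b3.x    b3.z    b3.vx   b3.vz 
     30  0.1271   +0.000  +0.034  +0.000  +0.000   +0.041  +0.102  +0.000  +0.000   -0.011  +0.167  -0.145  -0.059
     60  0.2542   +0.000  +0.034  +0.001  +0.002   +0.041  +0.102  +0.002  +0.002   -0.042  +0.134  -0.474  -0.050
     90  0.3814   +0.000  +0.034  +0.000  +0.000   +0.041  +0.102  +0.000  +0.000   -0.110  +0.092  -0.565  -0.861


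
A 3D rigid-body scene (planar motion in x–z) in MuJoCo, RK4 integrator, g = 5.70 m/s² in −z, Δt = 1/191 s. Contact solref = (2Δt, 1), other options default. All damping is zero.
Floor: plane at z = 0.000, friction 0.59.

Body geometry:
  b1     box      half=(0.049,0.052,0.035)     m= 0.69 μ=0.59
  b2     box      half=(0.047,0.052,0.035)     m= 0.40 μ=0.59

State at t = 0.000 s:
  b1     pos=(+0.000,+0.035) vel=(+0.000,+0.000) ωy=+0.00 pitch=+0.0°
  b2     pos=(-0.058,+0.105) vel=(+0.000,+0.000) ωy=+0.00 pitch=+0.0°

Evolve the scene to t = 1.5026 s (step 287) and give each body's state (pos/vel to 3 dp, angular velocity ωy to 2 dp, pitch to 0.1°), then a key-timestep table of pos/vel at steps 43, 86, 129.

State at t = 1.5026 s:
  b1     pos=(+0.000,+0.035) vel=(+0.000,+0.000) ωy=+0.00 pitch=+0.0°
  b2     pos=(-0.103,+0.047) vel=(+0.000,+0.000) ωy=+0.00 pitch=-90.0°

Key-timestep trajectory:
   step    t(s)  b1.x    b1.z    b1.vx   b1.vz   b2.x    b2.z    b2.vx   b2.vz 
     43  0.2251   +0.000  +0.035  +0.000  +0.000   -0.079  +0.090  -0.182  -0.256
     86  0.4503   +0.000  +0.035  +0.000  +0.000   -0.121  +0.056  -0.066  +0.022
    129  0.6754   +0.000  +0.035  +0.000  +0.000   -0.107  +0.049  +0.207  -0.138


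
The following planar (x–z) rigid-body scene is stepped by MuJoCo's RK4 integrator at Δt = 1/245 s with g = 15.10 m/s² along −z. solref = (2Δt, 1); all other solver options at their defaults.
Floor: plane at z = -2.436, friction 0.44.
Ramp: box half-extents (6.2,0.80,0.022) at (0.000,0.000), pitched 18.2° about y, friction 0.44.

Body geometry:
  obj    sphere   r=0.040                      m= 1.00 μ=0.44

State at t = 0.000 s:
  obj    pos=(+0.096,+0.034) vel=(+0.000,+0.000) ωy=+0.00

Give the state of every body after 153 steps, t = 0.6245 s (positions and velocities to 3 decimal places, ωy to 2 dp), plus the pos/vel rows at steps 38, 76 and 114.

State at t = 0.6245 s:
  obj    pos=(+0.720,-0.171) vel=(+1.998,-0.657) ωy=+52.58

Key-timestep trajectory:
   step    t(s)  obj.x    obj.z    obj.vx   obj.vz 
     38  0.1551   +0.134  +0.021  +0.496  -0.163
     76  0.3102   +0.250  -0.017  +0.993  -0.326
    114  0.4653   +0.442  -0.080  +1.489  -0.490


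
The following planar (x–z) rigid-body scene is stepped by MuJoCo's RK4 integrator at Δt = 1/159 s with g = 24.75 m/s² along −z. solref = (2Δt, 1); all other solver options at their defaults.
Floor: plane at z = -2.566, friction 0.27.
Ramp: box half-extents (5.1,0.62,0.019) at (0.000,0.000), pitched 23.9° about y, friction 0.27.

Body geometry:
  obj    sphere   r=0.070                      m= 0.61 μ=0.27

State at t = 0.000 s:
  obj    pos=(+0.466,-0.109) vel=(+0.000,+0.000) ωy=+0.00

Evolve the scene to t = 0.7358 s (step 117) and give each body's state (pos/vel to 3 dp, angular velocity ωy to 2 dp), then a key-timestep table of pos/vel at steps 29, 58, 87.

State at t = 0.7358 s:
  obj    pos=(+2.239,-0.895) vel=(+4.819,-2.135) ωy=+75.27

Key-timestep trajectory:
   step    t(s)  obj.x    obj.z    obj.vx   obj.vz 
     29  0.1824   +0.575  -0.157  +1.195  -0.529
     58  0.3648   +0.902  -0.302  +2.389  -1.059
     87  0.5472   +1.446  -0.544  +3.583  -1.588


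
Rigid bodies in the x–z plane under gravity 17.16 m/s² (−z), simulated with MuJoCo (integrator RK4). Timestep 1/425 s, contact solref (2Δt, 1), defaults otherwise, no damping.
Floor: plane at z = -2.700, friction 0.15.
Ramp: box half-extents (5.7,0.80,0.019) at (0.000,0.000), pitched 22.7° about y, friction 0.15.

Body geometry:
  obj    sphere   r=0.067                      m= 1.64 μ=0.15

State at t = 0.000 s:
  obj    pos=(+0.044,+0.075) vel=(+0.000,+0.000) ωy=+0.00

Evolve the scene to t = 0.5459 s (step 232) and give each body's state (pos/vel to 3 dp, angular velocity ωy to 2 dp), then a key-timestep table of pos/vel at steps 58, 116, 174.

State at t = 0.5459 s:
  obj    pos=(+0.694,-0.197) vel=(+2.382,-0.997) ωy=+38.53

Key-timestep trajectory:
   step    t(s)  obj.x    obj.z    obj.vx   obj.vz 
     58  0.1365   +0.085  +0.058  +0.596  -0.249
    116  0.2729   +0.207  +0.007  +1.191  -0.498
    174  0.4094   +0.410  -0.078  +1.787  -0.747


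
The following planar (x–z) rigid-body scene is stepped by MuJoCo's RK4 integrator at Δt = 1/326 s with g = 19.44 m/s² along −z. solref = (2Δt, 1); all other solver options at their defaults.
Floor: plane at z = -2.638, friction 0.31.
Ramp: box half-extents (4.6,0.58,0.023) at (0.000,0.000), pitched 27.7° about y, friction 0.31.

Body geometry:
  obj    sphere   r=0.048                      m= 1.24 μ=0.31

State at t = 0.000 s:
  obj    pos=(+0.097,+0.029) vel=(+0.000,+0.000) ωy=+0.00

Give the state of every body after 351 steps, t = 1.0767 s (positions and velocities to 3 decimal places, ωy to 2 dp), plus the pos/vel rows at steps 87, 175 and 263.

State at t = 1.0767 s:
  obj    pos=(+3.410,-1.710) vel=(+6.153,-3.231) ωy=+144.77

Key-timestep trajectory:
   step    t(s)  obj.x    obj.z    obj.vx   obj.vz 
     87  0.2669   +0.301  -0.078  +1.525  -0.801
    175  0.5368   +0.921  -0.403  +3.068  -1.611
    263  0.8067   +1.957  -0.947  +4.611  -2.421


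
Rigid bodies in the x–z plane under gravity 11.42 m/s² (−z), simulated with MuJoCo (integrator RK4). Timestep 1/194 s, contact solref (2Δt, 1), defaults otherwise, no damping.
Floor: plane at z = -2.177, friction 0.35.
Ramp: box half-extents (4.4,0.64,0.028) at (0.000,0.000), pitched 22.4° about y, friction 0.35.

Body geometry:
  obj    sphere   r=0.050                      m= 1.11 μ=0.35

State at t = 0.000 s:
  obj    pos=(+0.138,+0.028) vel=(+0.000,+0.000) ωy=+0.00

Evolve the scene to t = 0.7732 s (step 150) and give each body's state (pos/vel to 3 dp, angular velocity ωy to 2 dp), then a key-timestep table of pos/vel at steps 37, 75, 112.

State at t = 0.7732 s:
  obj    pos=(+0.997,-0.327) vel=(+2.222,-0.916) ωy=+48.06

Key-timestep trajectory:
   step    t(s)  obj.x    obj.z    obj.vx   obj.vz 
     37  0.1907   +0.190  +0.006  +0.548  -0.226
     75  0.3866   +0.353  -0.061  +1.111  -0.458
    112  0.5773   +0.617  -0.170  +1.659  -0.684


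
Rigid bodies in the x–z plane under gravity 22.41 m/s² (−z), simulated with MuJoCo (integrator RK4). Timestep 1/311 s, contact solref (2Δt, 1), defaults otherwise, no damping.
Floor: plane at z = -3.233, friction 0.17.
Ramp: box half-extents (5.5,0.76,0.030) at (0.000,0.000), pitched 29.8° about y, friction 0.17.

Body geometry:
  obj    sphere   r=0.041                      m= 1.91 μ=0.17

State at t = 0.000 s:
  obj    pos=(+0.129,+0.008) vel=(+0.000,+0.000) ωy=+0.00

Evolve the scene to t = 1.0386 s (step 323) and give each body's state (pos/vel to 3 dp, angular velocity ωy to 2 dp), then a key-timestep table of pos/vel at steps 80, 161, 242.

State at t = 1.0386 s:
  obj    pos=(+3.853,-2.125) vel=(+7.170,-4.106) ωy=+201.47

Key-timestep trajectory:
   step    t(s)  obj.x    obj.z    obj.vx   obj.vz 
     80  0.2572   +0.358  -0.123  +1.776  -1.017
    161  0.5177   +1.054  -0.522  +3.574  -2.047
    242  0.7781   +2.219  -1.189  +5.372  -3.077
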